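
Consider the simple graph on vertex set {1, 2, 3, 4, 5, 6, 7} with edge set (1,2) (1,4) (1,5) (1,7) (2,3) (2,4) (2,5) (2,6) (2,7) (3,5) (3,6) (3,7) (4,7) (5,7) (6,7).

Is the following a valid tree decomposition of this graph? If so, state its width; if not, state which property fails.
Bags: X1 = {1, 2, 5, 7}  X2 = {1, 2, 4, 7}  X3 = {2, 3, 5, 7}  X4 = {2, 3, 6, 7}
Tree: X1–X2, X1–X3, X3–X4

Every vertex of G appears in some bag (union = {1, 2, 3, 4, 5, 6, 7}); every edge is covered by a bag; and for each vertex v the set of bags containing v is connected in the bag tree. The decomposition is therefore valid. The largest bag has 4 vertices, so the width is 3.

Yes; width 3.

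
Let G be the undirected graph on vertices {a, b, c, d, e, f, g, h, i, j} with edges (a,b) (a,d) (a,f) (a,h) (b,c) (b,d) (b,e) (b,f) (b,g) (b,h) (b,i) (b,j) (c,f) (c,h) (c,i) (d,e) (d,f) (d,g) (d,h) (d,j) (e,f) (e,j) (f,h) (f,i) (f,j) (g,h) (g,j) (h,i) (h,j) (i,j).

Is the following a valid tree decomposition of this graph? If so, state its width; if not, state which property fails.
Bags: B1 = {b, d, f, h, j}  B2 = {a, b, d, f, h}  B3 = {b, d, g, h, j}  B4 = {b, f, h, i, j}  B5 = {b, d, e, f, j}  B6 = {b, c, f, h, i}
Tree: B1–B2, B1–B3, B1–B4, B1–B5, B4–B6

Vertex coverage: the bags together contain {a, b, c, d, e, f, g, h, i, j}, the full vertex set. Edge coverage: each edge of G has both endpoints in at least one bag. Running intersection: for every vertex, the bags containing it form a connected subtree. All three properties hold, so this is a valid tree decomposition of width max|bag| − 1 = 4, and hence tw(G) ≤ 4.

Yes; width 4.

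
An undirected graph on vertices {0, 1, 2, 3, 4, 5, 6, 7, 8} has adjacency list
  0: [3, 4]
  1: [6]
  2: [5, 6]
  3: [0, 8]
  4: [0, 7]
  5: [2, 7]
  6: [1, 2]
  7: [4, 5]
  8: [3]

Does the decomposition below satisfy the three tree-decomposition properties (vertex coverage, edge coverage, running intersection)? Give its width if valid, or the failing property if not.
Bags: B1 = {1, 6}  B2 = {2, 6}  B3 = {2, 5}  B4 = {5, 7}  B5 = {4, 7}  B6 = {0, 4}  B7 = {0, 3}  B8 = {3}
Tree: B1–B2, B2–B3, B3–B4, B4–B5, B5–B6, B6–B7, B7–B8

A tree decomposition must satisfy three properties: every vertex lies in some bag; for every edge, both endpoints lie together in some bag; and for every vertex, the bags containing it form a connected subtree. Here vertex 8 appears in no bag, so the decomposition is invalid.

No — vertex 8 appears in no bag.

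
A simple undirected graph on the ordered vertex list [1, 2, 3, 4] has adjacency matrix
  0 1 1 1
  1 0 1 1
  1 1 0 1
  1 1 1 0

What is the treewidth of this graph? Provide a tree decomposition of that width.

With just one bag of size 4, the width is 4 − 1 = 3, so tw(G) ≤ 3. For the lower bound, the 4 vertices {1, 2, 3, 4} are pairwise adjacent, and any tree decomposition puts a clique entirely inside one bag — forcing width ≥ 3. Therefore the treewidth is 3.

Treewidth 3.
One optimal decomposition is:
Bags: B1 = {1, 2, 3, 4}
Tree: (single bag)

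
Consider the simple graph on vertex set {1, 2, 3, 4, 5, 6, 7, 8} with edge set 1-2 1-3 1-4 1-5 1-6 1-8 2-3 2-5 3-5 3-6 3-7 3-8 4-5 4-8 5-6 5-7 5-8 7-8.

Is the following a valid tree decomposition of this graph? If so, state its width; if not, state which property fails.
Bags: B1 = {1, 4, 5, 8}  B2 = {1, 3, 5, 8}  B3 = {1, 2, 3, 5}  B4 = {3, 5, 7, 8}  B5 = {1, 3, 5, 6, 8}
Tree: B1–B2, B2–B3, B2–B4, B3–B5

No — bags containing vertex 8 are not connected in the tree.

A tree decomposition must satisfy three properties: every vertex lies in some bag; for every edge, both endpoints lie together in some bag; and for every vertex, the bags containing it form a connected subtree. Here bags containing vertex 8 are not connected in the tree, so the decomposition is invalid.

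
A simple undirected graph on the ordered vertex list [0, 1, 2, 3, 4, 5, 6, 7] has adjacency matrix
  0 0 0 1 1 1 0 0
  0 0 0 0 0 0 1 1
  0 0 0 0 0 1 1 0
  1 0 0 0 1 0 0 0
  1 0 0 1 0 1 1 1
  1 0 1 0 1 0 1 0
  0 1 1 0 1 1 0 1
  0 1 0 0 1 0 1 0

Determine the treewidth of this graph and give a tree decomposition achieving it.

Every bag has size at most 3, so the width is 3 − 1 = 2 and tw(G) ≤ 2. On the other hand G contains the 3-clique {1, 6, 7}. A clique must lie in a single bag of any decomposition, so no decomposition can have width below 2. Therefore the treewidth is 2.

Treewidth 2.
Bags: B1 = {4, 6, 7}  B2 = {4, 5, 6}  B3 = {0, 4, 5}  B4 = {0, 3, 4}  B5 = {2, 5, 6}  B6 = {1, 6, 7}
Tree: B1–B2, B2–B3, B3–B4, B2–B5, B1–B6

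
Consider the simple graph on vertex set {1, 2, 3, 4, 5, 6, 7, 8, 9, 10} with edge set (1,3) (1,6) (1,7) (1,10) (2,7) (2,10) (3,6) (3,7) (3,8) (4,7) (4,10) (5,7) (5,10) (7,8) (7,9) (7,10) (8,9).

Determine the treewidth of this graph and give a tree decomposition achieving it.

Treewidth 2.
One such decomposition:
Bags: B1 = {4, 7, 10}  B2 = {2, 7, 10}  B3 = {1, 7, 10}  B4 = {1, 3, 7}  B5 = {5, 7, 10}  B6 = {1, 3, 6}  B7 = {3, 7, 8}  B8 = {7, 8, 9}
Tree: B1–B2, B1–B3, B3–B4, B1–B5, B4–B6, B4–B7, B7–B8

Each bag holds 3 vertices, so the decomposition has width 2, which upper-bounds the treewidth. Conversely, {1, 3, 6} is a clique of size 3, and the vertices of any clique must share a bag in every tree decomposition; so some bag has ≥ 3 vertices and tw(G) ≥ 2. Therefore the treewidth is 2.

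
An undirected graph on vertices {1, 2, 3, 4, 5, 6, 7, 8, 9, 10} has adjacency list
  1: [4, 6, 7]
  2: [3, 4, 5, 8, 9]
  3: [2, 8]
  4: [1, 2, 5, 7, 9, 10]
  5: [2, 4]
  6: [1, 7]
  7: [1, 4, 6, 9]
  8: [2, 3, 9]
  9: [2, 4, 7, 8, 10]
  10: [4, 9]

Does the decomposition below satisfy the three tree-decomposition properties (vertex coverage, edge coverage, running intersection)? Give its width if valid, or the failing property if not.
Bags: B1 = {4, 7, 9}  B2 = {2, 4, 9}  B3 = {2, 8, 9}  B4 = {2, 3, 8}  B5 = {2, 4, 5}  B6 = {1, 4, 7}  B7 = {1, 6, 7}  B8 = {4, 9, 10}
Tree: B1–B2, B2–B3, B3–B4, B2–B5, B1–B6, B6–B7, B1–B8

Yes; width 2.

Every vertex of G appears in some bag (union = {1, 2, 3, 4, 5, 6, 7, 8, 9, 10}); every edge is covered by a bag; and for each vertex v the set of bags containing v is connected in the bag tree. The decomposition is therefore valid. The largest bag has 3 vertices, so the width is 2.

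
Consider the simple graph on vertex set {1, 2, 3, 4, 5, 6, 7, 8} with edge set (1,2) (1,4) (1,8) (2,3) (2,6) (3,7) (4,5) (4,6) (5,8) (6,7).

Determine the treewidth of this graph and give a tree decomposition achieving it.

Treewidth 2.
Bags: B1 = {4, 5, 8}  B2 = {1, 4, 8}  B3 = {1, 4, 6}  B4 = {1, 2, 6}  B5 = {2, 6, 7}  B6 = {2, 3, 7}
Tree: B1–B2, B2–B3, B3–B4, B4–B5, B5–B6

Every bag has size at most 3, so the width is 3 − 1 = 2 and tw(G) ≤ 2. Since 5–8–1–4–5 is a cycle in G, G is not acyclic. Forests are exactly the graphs of treewidth ≤ 1, so tw(G) ≥ 2. Therefore the treewidth is 2.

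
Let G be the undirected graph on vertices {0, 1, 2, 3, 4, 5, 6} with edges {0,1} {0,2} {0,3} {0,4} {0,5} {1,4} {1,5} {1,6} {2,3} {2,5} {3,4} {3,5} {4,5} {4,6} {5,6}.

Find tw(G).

3

A width-3 tree decomposition is:
Bags: B1 = {0, 1, 4, 5}  B2 = {0, 3, 4, 5}  B3 = {0, 2, 3, 5}  B4 = {1, 4, 5, 6}
Tree: B1–B2, B2–B3, B1–B4
Every bag has size at most 4, so the width is 4 − 1 = 3 and tw(G) ≤ 3. On the other hand G contains the 4-clique {0, 1, 4, 5}. A clique must lie in a single bag of any decomposition, so no decomposition can have width below 3. Hence tw(G) = 3 exactly.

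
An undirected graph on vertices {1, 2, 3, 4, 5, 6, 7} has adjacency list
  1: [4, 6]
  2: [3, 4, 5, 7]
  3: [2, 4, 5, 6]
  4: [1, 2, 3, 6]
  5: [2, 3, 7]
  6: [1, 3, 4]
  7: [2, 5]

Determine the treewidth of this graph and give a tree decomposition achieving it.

Treewidth 2.
One optimal decomposition is:
Bags: B1 = {2, 5, 7}  B2 = {2, 3, 5}  B3 = {2, 3, 4}  B4 = {3, 4, 6}  B5 = {1, 4, 6}
Tree: B1–B2, B2–B3, B3–B4, B4–B5

Every bag has size at most 3, so the width is 3 − 1 = 2 and tw(G) ≤ 2. On the other hand G contains the 3-clique {1, 4, 6}. A clique must lie in a single bag of any decomposition, so no decomposition can have width below 2. Combining the bounds, tw(G) = 2.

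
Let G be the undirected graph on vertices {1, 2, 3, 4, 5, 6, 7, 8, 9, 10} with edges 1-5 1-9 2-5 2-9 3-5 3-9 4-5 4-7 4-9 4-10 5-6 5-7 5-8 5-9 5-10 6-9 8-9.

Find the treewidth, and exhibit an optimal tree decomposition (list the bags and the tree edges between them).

Treewidth 2.
Bags: B1 = {4, 5, 9}  B2 = {2, 5, 9}  B3 = {5, 6, 9}  B4 = {5, 8, 9}  B5 = {3, 5, 9}  B6 = {4, 5, 10}  B7 = {4, 5, 7}  B8 = {1, 5, 9}
Tree: B1–B2, B2–B3, B3–B4, B3–B5, B1–B6, B6–B7, B3–B8

Every bag has size at most 3, so the width is 3 − 1 = 2 and tw(G) ≤ 2. On the other hand G contains the 3-clique {1, 5, 9}. A clique must lie in a single bag of any decomposition, so no decomposition can have width below 2. Hence tw(G) = 2 exactly.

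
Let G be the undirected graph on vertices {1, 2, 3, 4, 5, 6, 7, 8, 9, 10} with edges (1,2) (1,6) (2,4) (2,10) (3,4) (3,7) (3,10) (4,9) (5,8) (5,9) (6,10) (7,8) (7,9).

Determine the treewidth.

2

A width-2 tree decomposition is:
Bags: B1 = {1, 6, 10}  B2 = {1, 2, 10}  B3 = {2, 3, 10}  B4 = {2, 3, 4}  B5 = {3, 4, 7}  B6 = {4, 7, 9}  B7 = {7, 8, 9}  B8 = {5, 8, 9}
Tree: B1–B2, B2–B3, B3–B4, B4–B5, B5–B6, B6–B7, B7–B8
Every bag has size at most 3, so the width is 3 − 1 = 2 and tw(G) ≤ 2. Since 6–1–2–10–6 is a cycle in G, G is not acyclic. Forests are exactly the graphs of treewidth ≤ 1, so tw(G) ≥ 2. Therefore the treewidth is 2.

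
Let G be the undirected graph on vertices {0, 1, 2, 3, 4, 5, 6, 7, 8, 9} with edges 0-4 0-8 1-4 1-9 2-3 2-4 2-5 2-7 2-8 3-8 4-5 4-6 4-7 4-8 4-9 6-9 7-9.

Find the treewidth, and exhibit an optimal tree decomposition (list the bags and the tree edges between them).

Treewidth 2.
Bags: B1 = {2, 4, 7}  B2 = {2, 4, 5}  B3 = {4, 7, 9}  B4 = {1, 4, 9}  B5 = {4, 6, 9}  B6 = {2, 4, 8}  B7 = {2, 3, 8}  B8 = {0, 4, 8}
Tree: B1–B2, B1–B3, B3–B4, B3–B5, B2–B6, B6–B7, B6–B8

Each bag holds 3 vertices, so the decomposition has width 2, which upper-bounds the treewidth. Conversely, {2, 3, 8} is a clique of size 3, and the vertices of any clique must share a bag in every tree decomposition; so some bag has ≥ 3 vertices and tw(G) ≥ 2. Hence tw(G) = 2 exactly.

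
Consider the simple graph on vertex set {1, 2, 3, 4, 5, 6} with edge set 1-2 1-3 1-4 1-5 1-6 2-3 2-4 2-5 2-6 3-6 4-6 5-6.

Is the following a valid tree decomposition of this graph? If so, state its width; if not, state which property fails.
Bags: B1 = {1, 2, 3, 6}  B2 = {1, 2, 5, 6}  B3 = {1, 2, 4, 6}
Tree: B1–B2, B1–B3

Yes; width 3.

Every vertex of G appears in some bag (union = {1, 2, 3, 4, 5, 6}); every edge is covered by a bag; and for each vertex v the set of bags containing v is connected in the bag tree. The decomposition is therefore valid. The largest bag has 4 vertices, so the width is 3.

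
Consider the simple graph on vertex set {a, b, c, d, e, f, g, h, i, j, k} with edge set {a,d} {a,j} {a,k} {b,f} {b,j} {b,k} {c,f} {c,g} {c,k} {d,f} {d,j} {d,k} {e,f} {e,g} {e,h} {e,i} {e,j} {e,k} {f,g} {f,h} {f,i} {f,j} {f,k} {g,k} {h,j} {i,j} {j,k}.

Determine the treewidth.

3

A width-3 tree decomposition is:
Bags: B1 = {d, f, j, k}  B2 = {e, f, j, k}  B3 = {e, f, i, j}  B4 = {e, f, h, j}  B5 = {a, d, j, k}  B6 = {e, f, g, k}  B7 = {b, f, j, k}  B8 = {c, f, g, k}
Tree: B1–B2, B2–B3, B3–B4, B1–B5, B2–B6, B1–B7, B6–B8
The largest bag has 4 vertices, giving width 3; this decomposition certifies tw(G) ≤ 3. On the other hand G contains the 4-clique {a, d, j, k}. A clique must lie in a single bag of any decomposition, so no decomposition can have width below 3. Therefore the treewidth is 3.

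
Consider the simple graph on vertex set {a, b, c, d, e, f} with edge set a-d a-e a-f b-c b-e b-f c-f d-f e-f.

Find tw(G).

A width-2 tree decomposition is:
Bags: B1 = {b, c, f}  B2 = {b, e, f}  B3 = {a, e, f}  B4 = {a, d, f}
Tree: B1–B2, B2–B3, B3–B4
Every bag has size at most 3, so the width is 3 − 1 = 2 and tw(G) ≤ 2. For the lower bound, the 3 vertices {a, d, f} are pairwise adjacent, and any tree decomposition puts a clique entirely inside one bag — forcing width ≥ 2. Combining the bounds, tw(G) = 2.

2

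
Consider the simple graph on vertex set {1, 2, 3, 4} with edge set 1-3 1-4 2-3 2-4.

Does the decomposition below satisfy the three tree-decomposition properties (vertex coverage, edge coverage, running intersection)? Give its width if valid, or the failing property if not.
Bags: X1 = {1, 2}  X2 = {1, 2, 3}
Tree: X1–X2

No — vertex 4 appears in no bag.

A tree decomposition must satisfy three properties: every vertex lies in some bag; for every edge, both endpoints lie together in some bag; and for every vertex, the bags containing it form a connected subtree. Here vertex 4 appears in no bag, so the decomposition is invalid.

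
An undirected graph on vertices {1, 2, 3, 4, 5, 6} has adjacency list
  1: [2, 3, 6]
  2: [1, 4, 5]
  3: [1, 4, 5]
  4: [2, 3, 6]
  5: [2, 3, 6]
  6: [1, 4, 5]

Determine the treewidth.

3

A width-3 tree decomposition is:
Bags: B1 = {2, 3, 5, 6}  B2 = {1, 2, 3, 6}  B3 = {2, 3, 4, 6}
Tree: B1–B2, B2–B3
Every bag has size at most 4, so the width is 4 − 1 = 3 and tw(G) ≤ 3. For the lower bound: the 4 vertex sets {5,6}, {1,2}, {3}, {4} are disjoint, each induces a connected subgraph, and every pair is joined by at least one edge of G. Contracting each set to a single vertex therefore yields K_{4} as a minor, and since treewidth is minor-monotone, tw(G) ≥ tw(K_{4}) = 3. The upper and lower bounds meet at 3, so that is the treewidth.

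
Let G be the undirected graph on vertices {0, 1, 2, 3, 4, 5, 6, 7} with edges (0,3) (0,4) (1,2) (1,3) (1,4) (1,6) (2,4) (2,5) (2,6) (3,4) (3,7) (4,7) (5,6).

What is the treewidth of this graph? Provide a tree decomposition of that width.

Every bag has size at most 3, so the width is 3 − 1 = 2 and tw(G) ≤ 2. On the other hand G contains the 3-clique {1, 2, 4}. A clique must lie in a single bag of any decomposition, so no decomposition can have width below 2. The upper and lower bounds meet at 2, so that is the treewidth.

Treewidth 2.
One such decomposition:
Bags: B1 = {3, 4, 7}  B2 = {0, 3, 4}  B3 = {1, 3, 4}  B4 = {1, 2, 4}  B5 = {1, 2, 6}  B6 = {2, 5, 6}
Tree: B1–B2, B2–B3, B3–B4, B4–B5, B5–B6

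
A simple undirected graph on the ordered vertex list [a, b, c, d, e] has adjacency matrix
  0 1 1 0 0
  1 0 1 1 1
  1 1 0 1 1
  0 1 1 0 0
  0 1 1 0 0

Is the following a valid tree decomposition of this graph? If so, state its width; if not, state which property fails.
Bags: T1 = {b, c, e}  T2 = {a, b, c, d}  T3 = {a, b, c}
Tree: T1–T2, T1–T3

A tree decomposition must satisfy three properties: every vertex lies in some bag; for every edge, both endpoints lie together in some bag; and for every vertex, the bags containing it form a connected subtree. Here bags containing vertex a are not connected in the tree, so the decomposition is invalid.

No — bags containing vertex a are not connected in the tree.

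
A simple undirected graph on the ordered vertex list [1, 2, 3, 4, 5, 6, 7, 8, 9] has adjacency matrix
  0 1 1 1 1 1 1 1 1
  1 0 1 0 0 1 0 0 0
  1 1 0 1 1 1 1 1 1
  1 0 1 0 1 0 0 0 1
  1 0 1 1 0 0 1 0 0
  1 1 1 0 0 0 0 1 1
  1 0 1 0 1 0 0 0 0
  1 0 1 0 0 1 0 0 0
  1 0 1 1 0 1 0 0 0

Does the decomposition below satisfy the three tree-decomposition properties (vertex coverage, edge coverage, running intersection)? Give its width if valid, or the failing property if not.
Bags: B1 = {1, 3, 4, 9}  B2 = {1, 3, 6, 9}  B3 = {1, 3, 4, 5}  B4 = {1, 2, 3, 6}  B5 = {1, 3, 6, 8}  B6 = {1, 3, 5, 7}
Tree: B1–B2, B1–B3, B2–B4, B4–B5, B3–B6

Yes; width 3.

Vertex coverage: the bags together contain {1, 2, 3, 4, 5, 6, 7, 8, 9}, the full vertex set. Edge coverage: each edge of G has both endpoints in at least one bag. Running intersection: for every vertex, the bags containing it form a connected subtree. All three properties hold, so this is a valid tree decomposition of width max|bag| − 1 = 3, and hence tw(G) ≤ 3.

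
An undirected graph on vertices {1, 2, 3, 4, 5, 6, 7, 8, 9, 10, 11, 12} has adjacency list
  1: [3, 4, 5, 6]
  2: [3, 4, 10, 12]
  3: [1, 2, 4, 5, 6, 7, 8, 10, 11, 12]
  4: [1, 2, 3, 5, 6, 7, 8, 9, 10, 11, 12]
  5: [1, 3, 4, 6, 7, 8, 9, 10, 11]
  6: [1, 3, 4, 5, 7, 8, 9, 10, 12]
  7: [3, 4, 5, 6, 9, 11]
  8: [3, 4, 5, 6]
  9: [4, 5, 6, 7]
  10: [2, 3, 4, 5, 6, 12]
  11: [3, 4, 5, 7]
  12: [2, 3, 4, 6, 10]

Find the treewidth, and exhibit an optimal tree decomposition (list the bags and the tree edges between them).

Each bag holds 5 vertices, so the decomposition has width 4, which upper-bounds the treewidth. On the other hand G contains the 5-clique {4, 5, 6, 7, 9}. A clique must lie in a single bag of any decomposition, so no decomposition can have width below 4. Combining the bounds, tw(G) = 4.

Treewidth 4.
Bags: B1 = {3, 4, 5, 6, 7}  B2 = {3, 4, 5, 6, 10}  B3 = {3, 4, 5, 6, 8}  B4 = {3, 4, 6, 10, 12}  B5 = {1, 3, 4, 5, 6}  B6 = {4, 5, 6, 7, 9}  B7 = {3, 4, 5, 7, 11}  B8 = {2, 3, 4, 10, 12}
Tree: B1–B2, B1–B3, B2–B4, B3–B5, B1–B6, B1–B7, B4–B8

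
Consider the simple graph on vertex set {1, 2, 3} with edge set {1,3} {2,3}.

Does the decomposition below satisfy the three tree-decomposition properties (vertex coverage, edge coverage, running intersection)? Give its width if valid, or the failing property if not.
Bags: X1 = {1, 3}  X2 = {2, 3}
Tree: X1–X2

Vertex coverage: the bags together contain {1, 2, 3}, the full vertex set. Edge coverage: each edge of G has both endpoints in at least one bag. Running intersection: for every vertex, the bags containing it form a connected subtree. All three properties hold, so this is a valid tree decomposition of width max|bag| − 1 = 1, and hence tw(G) ≤ 1.

Yes; width 1.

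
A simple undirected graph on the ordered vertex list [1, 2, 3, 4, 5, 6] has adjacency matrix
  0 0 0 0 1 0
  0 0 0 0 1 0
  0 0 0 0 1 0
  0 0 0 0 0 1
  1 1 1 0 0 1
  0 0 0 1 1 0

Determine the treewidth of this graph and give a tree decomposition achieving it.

Treewidth 1.
One optimal decomposition is:
Bags: B1 = {1, 5}  B2 = {3, 5}  B3 = {5, 6}  B4 = {4, 6}  B5 = {2, 5}
Tree: B1–B2, B2–B3, B3–B4, B3–B5

Every bag has size at most 2, so the width is 2 − 1 = 1 and tw(G) ≤ 1. Since G has at least one edge (e.g. 5–1), it is not an edgeless graph, so tw(G) ≥ 1. Therefore the treewidth is 1.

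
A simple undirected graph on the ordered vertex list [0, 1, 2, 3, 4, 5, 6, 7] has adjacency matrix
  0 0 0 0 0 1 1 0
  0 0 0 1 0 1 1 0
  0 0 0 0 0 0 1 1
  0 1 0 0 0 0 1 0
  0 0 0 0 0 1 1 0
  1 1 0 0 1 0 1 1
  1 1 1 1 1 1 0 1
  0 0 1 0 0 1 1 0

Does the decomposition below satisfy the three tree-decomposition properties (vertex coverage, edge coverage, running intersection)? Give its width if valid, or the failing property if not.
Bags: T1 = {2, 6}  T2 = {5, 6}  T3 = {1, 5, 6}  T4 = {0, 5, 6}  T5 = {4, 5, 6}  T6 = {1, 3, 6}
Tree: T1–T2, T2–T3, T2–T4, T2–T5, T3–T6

A tree decomposition must satisfy three properties: every vertex lies in some bag; for every edge, both endpoints lie together in some bag; and for every vertex, the bags containing it form a connected subtree. Here vertex 7 appears in no bag, so the decomposition is invalid.

No — vertex 7 appears in no bag.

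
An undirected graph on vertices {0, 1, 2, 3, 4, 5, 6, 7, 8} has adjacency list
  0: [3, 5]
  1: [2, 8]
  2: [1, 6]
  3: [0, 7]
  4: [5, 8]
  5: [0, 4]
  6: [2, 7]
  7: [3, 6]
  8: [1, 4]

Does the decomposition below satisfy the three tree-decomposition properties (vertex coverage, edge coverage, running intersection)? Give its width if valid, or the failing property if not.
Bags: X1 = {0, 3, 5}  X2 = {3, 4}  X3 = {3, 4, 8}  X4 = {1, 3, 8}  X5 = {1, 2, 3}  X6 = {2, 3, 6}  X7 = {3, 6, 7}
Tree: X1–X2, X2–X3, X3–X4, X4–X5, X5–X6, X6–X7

No — edge (5,4) lies in no bag.

A tree decomposition must satisfy three properties: every vertex lies in some bag; for every edge, both endpoints lie together in some bag; and for every vertex, the bags containing it form a connected subtree. Here edge (5,4) lies in no bag, so the decomposition is invalid.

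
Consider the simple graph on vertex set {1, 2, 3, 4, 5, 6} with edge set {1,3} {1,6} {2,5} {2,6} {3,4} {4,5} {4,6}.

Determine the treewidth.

2

A width-2 tree decomposition is:
Bags: B1 = {2, 5, 6}  B2 = {4, 5, 6}  B3 = {1, 4, 6}  B4 = {1, 3, 4}
Tree: B1–B2, B2–B3, B3–B4
The largest bag has 3 vertices, giving width 2; this decomposition certifies tw(G) ≤ 2. The edges 2–5–4–6–2 form a cycle, so G is not a tree and its treewidth is at least 2. The upper and lower bounds meet at 2, so that is the treewidth.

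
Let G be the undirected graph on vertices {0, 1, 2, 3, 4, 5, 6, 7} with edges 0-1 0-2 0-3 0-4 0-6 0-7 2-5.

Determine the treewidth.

1

A width-1 tree decomposition is:
Bags: B1 = {0, 3}  B2 = {0, 7}  B3 = {0, 4}  B4 = {0, 2}  B5 = {0, 6}  B6 = {0, 1}  B7 = {2, 5}
Tree: B1–B2, B2–B3, B3–B4, B2–B5, B4–B6, B4–B7
The largest bag has 2 vertices, giving width 1; this decomposition certifies tw(G) ≤ 1. Since G has at least one edge (e.g. 3–0), it is not an edgeless graph, so tw(G) ≥ 1. The upper and lower bounds meet at 1, so that is the treewidth.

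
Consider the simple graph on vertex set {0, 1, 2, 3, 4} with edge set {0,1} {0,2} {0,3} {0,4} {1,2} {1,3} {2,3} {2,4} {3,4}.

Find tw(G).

A width-3 tree decomposition is:
Bags: B1 = {0, 2, 3, 4}  B2 = {0, 1, 2, 3}
Tree: B1–B2
The largest bag has 4 vertices, giving width 3; this decomposition certifies tw(G) ≤ 3. On the other hand G contains the 4-clique {0, 1, 2, 3}. A clique must lie in a single bag of any decomposition, so no decomposition can have width below 3. Hence tw(G) = 3 exactly.

3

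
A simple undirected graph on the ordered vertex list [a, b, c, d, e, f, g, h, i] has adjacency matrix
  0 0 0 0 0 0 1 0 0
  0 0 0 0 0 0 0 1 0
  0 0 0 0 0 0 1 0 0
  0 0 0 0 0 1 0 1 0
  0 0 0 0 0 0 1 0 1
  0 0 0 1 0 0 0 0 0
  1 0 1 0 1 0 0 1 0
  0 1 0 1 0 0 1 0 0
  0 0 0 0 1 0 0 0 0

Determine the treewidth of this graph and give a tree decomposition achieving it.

The largest bag has 2 vertices, giving width 1; this decomposition certifies tw(G) ≤ 1. Any graph with an edge has treewidth ≥ 1, and G has the edge h–d. Hence tw(G) = 1 exactly.

Treewidth 1.
One such decomposition:
Bags: B1 = {d, h}  B2 = {g, h}  B3 = {e, g}  B4 = {d, f}  B5 = {c, g}  B6 = {b, h}  B7 = {a, g}  B8 = {e, i}
Tree: B1–B2, B2–B3, B1–B4, B2–B5, B2–B6, B2–B7, B3–B8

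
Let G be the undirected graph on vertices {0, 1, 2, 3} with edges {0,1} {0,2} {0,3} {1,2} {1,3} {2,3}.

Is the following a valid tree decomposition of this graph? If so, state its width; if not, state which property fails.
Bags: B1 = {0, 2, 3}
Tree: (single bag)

No — vertex 1 appears in no bag.

A tree decomposition must satisfy three properties: every vertex lies in some bag; for every edge, both endpoints lie together in some bag; and for every vertex, the bags containing it form a connected subtree. Here vertex 1 appears in no bag, so the decomposition is invalid.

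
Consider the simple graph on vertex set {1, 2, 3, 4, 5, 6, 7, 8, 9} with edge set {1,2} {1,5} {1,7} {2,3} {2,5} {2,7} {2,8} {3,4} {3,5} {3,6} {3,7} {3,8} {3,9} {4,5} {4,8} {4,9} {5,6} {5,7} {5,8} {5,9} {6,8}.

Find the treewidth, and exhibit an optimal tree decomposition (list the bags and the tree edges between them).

The largest bag has 4 vertices, giving width 3; this decomposition certifies tw(G) ≤ 3. For the lower bound, the 4 vertices {1, 2, 5, 7} are pairwise adjacent, and any tree decomposition puts a clique entirely inside one bag — forcing width ≥ 3. Hence tw(G) = 3 exactly.

Treewidth 3.
Bags: B1 = {3, 5, 6, 8}  B2 = {3, 4, 5, 8}  B3 = {2, 3, 5, 8}  B4 = {2, 3, 5, 7}  B5 = {3, 4, 5, 9}  B6 = {1, 2, 5, 7}
Tree: B1–B2, B1–B3, B3–B4, B2–B5, B4–B6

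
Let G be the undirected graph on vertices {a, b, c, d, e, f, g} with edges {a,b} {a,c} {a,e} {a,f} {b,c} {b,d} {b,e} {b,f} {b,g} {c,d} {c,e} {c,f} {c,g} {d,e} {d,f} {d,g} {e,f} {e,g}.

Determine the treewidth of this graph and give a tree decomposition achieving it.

Treewidth 4.
One such decomposition:
Bags: B1 = {b, c, d, e, f}  B2 = {a, b, c, e, f}  B3 = {b, c, d, e, g}
Tree: B1–B2, B1–B3

Every bag has size at most 5, so the width is 5 − 1 = 4 and tw(G) ≤ 4. On the other hand G contains the 5-clique {b, c, d, e, g}. A clique must lie in a single bag of any decomposition, so no decomposition can have width below 4. Hence tw(G) = 4 exactly.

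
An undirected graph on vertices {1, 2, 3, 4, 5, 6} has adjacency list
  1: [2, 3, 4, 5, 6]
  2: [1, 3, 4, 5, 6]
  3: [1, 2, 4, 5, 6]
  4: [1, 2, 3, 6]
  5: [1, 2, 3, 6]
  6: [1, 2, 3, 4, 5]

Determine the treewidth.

4

A width-4 tree decomposition is:
Bags: B1 = {1, 2, 3, 4, 6}  B2 = {1, 2, 3, 5, 6}
Tree: B1–B2
Every bag has size at most 5, so the width is 5 − 1 = 4 and tw(G) ≤ 4. For the lower bound, the 5 vertices {1, 2, 3, 4, 6} are pairwise adjacent, and any tree decomposition puts a clique entirely inside one bag — forcing width ≥ 4. Combining the bounds, tw(G) = 4.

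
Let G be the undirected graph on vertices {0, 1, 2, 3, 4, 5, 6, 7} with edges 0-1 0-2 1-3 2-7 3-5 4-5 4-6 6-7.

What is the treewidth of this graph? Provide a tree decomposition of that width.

Treewidth 2.
One such decomposition:
Bags: B1 = {3, 4, 5}  B2 = {3, 4, 6}  B3 = {3, 6, 7}  B4 = {2, 3, 7}  B5 = {0, 2, 3}  B6 = {0, 1, 3}
Tree: B1–B2, B2–B3, B3–B4, B4–B5, B5–B6

The largest bag has 3 vertices, giving width 2; this decomposition certifies tw(G) ≤ 2. For the lower bound, G contains the cycle 3–5–4–6–7–2–0–1–3, so G is not a forest; only forests have treewidth ≤ 1, hence tw(G) ≥ 2. Hence tw(G) = 2 exactly.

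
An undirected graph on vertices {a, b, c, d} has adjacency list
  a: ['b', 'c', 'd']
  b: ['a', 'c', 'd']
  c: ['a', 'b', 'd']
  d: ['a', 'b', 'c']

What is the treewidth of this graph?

A width-3 tree decomposition is:
Bags: B1 = {a, b, c, d}
Tree: (single bag)
With just one bag of size 4, the width is 4 − 1 = 3, so tw(G) ≤ 3. Conversely, {a, b, c, d} is a clique of size 4, and the vertices of any clique must share a bag in every tree decomposition; so some bag has ≥ 4 vertices and tw(G) ≥ 3. Hence tw(G) = 3 exactly.

3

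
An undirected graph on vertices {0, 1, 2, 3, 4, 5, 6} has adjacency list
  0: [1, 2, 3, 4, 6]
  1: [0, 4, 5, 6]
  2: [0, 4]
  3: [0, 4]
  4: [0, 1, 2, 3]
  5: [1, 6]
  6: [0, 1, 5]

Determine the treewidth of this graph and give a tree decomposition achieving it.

Each bag holds 3 vertices, so the decomposition has width 2, which upper-bounds the treewidth. On the other hand G contains the 3-clique {0, 1, 4}. A clique must lie in a single bag of any decomposition, so no decomposition can have width below 2. Therefore the treewidth is 2.

Treewidth 2.
One optimal decomposition is:
Bags: B1 = {0, 1, 6}  B2 = {0, 1, 4}  B3 = {0, 2, 4}  B4 = {0, 3, 4}  B5 = {1, 5, 6}
Tree: B1–B2, B2–B3, B2–B4, B1–B5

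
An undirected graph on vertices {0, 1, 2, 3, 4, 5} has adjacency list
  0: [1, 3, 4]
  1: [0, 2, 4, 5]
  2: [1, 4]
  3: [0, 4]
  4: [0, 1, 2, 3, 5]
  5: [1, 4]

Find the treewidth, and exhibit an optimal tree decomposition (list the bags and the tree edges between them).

Each bag holds 3 vertices, so the decomposition has width 2, which upper-bounds the treewidth. Conversely, {0, 1, 4} is a clique of size 3, and the vertices of any clique must share a bag in every tree decomposition; so some bag has ≥ 3 vertices and tw(G) ≥ 2. Combining the bounds, tw(G) = 2.

Treewidth 2.
One such decomposition:
Bags: B1 = {0, 3, 4}  B2 = {0, 1, 4}  B3 = {1, 4, 5}  B4 = {1, 2, 4}
Tree: B1–B2, B2–B3, B2–B4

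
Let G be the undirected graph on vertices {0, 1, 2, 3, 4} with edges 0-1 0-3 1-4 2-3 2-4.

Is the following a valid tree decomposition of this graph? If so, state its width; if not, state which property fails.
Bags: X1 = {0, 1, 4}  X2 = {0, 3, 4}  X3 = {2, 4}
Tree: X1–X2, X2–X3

A tree decomposition must satisfy three properties: every vertex lies in some bag; for every edge, both endpoints lie together in some bag; and for every vertex, the bags containing it form a connected subtree. Here edge (3,2) lies in no bag, so the decomposition is invalid.

No — edge (3,2) lies in no bag.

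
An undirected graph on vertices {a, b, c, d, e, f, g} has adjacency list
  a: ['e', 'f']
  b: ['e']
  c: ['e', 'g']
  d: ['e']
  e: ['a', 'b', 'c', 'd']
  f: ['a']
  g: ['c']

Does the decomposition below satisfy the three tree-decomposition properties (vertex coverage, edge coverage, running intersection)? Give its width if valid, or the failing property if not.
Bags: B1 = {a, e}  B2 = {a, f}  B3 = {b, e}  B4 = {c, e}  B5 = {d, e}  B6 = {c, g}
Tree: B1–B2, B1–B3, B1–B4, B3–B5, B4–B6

Checking the three conditions: (i) the bags cover all of {a, b, c, d, e, f, g}; (ii) for each edge, some bag contains both endpoints; (iii) the bags containing any fixed vertex form a subtree. All hold, so the decomposition is valid with width 2 − 1 = 1.

Yes; width 1.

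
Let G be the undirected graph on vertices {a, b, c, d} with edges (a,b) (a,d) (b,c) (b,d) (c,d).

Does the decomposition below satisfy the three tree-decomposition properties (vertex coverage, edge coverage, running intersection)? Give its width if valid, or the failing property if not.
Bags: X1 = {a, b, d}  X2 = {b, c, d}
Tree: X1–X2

Every vertex of G appears in some bag (union = {a, b, c, d}); every edge is covered by a bag; and for each vertex v the set of bags containing v is connected in the bag tree. The decomposition is therefore valid. The largest bag has 3 vertices, so the width is 2.

Yes; width 2.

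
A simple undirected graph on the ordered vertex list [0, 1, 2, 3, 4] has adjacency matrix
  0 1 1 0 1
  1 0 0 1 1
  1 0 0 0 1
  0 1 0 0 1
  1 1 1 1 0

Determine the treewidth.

A width-2 tree decomposition is:
Bags: B1 = {1, 3, 4}  B2 = {0, 1, 4}  B3 = {0, 2, 4}
Tree: B1–B2, B2–B3
Every bag has size at most 3, so the width is 3 − 1 = 2 and tw(G) ≤ 2. On the other hand G contains the 3-clique {0, 1, 4}. A clique must lie in a single bag of any decomposition, so no decomposition can have width below 2. Combining the bounds, tw(G) = 2.

2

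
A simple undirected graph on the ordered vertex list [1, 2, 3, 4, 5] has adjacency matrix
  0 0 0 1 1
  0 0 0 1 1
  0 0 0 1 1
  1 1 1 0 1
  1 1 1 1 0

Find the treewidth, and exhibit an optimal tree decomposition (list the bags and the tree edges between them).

Each bag holds 3 vertices, so the decomposition has width 2, which upper-bounds the treewidth. For the lower bound, the 3 vertices {1, 4, 5} are pairwise adjacent, and any tree decomposition puts a clique entirely inside one bag — forcing width ≥ 2. Combining the bounds, tw(G) = 2.

Treewidth 2.
One optimal decomposition is:
Bags: B1 = {3, 4, 5}  B2 = {2, 4, 5}  B3 = {1, 4, 5}
Tree: B1–B2, B2–B3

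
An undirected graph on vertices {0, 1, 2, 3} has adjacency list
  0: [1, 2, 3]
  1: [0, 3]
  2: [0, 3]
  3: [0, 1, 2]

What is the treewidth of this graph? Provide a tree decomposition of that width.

Treewidth 2.
One optimal decomposition is:
Bags: B1 = {0, 2, 3}  B2 = {0, 1, 3}
Tree: B1–B2

The largest bag has 3 vertices, giving width 2; this decomposition certifies tw(G) ≤ 2. On the other hand G contains the 3-clique {0, 1, 3}. A clique must lie in a single bag of any decomposition, so no decomposition can have width below 2. The upper and lower bounds meet at 2, so that is the treewidth.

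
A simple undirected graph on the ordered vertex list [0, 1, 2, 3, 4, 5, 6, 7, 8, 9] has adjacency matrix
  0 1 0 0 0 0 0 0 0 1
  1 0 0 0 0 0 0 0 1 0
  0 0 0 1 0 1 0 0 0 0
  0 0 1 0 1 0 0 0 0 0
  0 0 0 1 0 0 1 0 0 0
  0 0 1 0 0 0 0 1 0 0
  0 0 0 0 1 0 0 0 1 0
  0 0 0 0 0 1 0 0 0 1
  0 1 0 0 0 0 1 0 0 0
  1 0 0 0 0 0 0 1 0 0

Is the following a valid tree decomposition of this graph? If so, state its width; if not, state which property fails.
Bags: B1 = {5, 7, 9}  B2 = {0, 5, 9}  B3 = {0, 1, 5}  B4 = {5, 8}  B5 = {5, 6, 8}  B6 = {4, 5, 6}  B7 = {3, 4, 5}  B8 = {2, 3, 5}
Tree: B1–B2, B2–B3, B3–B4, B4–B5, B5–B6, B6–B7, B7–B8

No — edge (1,8) lies in no bag.

A tree decomposition must satisfy three properties: every vertex lies in some bag; for every edge, both endpoints lie together in some bag; and for every vertex, the bags containing it form a connected subtree. Here edge (1,8) lies in no bag, so the decomposition is invalid.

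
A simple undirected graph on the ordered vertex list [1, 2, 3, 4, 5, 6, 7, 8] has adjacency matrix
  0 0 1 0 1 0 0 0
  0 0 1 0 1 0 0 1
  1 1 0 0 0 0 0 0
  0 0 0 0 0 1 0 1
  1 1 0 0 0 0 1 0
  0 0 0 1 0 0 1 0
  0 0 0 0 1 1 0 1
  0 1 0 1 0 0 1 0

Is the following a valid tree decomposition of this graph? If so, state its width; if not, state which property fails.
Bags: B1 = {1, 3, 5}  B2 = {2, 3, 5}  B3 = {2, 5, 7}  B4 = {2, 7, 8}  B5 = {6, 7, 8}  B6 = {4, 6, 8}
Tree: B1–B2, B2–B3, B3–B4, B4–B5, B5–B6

Every vertex of G appears in some bag (union = {1, 2, 3, 4, 5, 6, 7, 8}); every edge is covered by a bag; and for each vertex v the set of bags containing v is connected in the bag tree. The decomposition is therefore valid. The largest bag has 3 vertices, so the width is 2.

Yes; width 2.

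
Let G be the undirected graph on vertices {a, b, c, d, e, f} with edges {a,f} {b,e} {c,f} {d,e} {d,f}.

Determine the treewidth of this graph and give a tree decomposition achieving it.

Every bag has size at most 2, so the width is 2 − 1 = 1 and tw(G) ≤ 1. Any graph with an edge has treewidth ≥ 1, and G has the edge e–b. Combining the bounds, tw(G) = 1.

Treewidth 1.
One such decomposition:
Bags: B1 = {b, e}  B2 = {d, e}  B3 = {d, f}  B4 = {c, f}  B5 = {a, f}
Tree: B1–B2, B2–B3, B3–B4, B4–B5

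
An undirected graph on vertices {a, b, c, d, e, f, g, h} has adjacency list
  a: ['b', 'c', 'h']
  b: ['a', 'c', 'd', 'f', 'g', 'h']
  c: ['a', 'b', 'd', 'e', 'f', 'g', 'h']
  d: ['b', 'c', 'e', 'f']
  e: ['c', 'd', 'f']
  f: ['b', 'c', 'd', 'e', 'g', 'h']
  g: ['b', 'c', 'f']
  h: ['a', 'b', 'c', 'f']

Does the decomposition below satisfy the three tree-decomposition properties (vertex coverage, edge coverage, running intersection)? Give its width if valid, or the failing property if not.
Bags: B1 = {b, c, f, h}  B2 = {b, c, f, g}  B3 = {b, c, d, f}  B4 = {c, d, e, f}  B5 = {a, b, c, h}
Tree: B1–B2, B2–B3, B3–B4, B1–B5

Yes; width 3.

Every vertex of G appears in some bag (union = {a, b, c, d, e, f, g, h}); every edge is covered by a bag; and for each vertex v the set of bags containing v is connected in the bag tree. The decomposition is therefore valid. The largest bag has 4 vertices, so the width is 3.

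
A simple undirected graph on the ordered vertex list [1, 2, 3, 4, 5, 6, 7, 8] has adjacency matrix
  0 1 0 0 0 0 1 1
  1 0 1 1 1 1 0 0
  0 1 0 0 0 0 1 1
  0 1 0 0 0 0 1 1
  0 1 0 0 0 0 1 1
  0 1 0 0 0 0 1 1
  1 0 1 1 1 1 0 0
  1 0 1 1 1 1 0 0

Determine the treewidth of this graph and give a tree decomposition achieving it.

Treewidth 3.
One optimal decomposition is:
Bags: B1 = {2, 5, 7, 8}  B2 = {2, 6, 7, 8}  B3 = {2, 3, 7, 8}  B4 = {1, 2, 7, 8}  B5 = {2, 4, 7, 8}
Tree: B1–B2, B2–B3, B3–B4, B4–B5

Each bag holds 4 vertices, so the decomposition has width 3, which upper-bounds the treewidth. For the lower bound: the 4 vertex sets {5,7}, {6,8}, {2}, {3} are disjoint, each induces a connected subgraph, and every pair is joined by at least one edge of G. Contracting each set to a single vertex therefore yields K_{4} as a minor, and since treewidth is minor-monotone, tw(G) ≥ tw(K_{4}) = 3. Hence tw(G) = 3 exactly.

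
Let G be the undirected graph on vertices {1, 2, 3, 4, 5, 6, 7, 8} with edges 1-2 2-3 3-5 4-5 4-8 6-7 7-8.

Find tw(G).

1

A width-1 tree decomposition is:
Bags: B1 = {6, 7}  B2 = {7, 8}  B3 = {4, 8}  B4 = {4, 5}  B5 = {3, 5}  B6 = {2, 3}  B7 = {1, 2}
Tree: B1–B2, B2–B3, B3–B4, B4–B5, B5–B6, B6–B7
The largest bag has 2 vertices, giving width 1; this decomposition certifies tw(G) ≤ 1. G has an edge, so its treewidth is at least 1. The upper and lower bounds meet at 1, so that is the treewidth.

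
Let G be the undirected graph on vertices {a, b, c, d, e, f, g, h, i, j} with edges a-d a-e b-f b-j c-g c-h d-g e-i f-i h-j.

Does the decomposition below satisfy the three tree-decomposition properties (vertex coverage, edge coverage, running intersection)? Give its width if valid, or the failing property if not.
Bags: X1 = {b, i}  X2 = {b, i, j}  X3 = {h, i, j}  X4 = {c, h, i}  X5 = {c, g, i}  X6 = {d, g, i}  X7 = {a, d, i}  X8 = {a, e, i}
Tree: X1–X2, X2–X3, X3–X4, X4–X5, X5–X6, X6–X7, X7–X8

No — vertex f appears in no bag.

A tree decomposition must satisfy three properties: every vertex lies in some bag; for every edge, both endpoints lie together in some bag; and for every vertex, the bags containing it form a connected subtree. Here vertex f appears in no bag, so the decomposition is invalid.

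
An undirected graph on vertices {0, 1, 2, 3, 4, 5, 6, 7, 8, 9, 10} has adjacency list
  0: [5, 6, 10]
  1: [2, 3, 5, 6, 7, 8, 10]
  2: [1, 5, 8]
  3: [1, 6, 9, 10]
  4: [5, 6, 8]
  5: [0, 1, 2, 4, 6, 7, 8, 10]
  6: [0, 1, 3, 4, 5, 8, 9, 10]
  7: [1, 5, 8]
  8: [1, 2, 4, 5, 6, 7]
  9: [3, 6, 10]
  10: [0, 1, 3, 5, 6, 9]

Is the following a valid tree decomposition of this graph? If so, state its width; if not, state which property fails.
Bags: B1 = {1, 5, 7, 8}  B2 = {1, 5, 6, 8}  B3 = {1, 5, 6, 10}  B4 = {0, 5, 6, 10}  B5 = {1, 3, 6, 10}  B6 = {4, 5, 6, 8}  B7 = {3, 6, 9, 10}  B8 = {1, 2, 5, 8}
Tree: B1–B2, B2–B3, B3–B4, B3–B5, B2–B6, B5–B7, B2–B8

Yes; width 3.

Every vertex of G appears in some bag (union = {0, 1, 2, 3, 4, 5, 6, 7, 8, 9, 10}); every edge is covered by a bag; and for each vertex v the set of bags containing v is connected in the bag tree. The decomposition is therefore valid. The largest bag has 4 vertices, so the width is 3.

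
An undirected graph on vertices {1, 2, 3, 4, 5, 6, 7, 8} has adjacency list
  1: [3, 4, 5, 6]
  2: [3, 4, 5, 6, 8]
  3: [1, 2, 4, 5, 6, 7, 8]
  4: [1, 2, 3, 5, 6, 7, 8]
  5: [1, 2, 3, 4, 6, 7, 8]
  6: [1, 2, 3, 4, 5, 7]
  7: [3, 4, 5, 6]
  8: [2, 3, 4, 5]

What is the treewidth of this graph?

4

A width-4 tree decomposition is:
Bags: B1 = {2, 3, 4, 5, 6}  B2 = {3, 4, 5, 6, 7}  B3 = {1, 3, 4, 5, 6}  B4 = {2, 3, 4, 5, 8}
Tree: B1–B2, B1–B3, B1–B4
The largest bag has 5 vertices, giving width 4; this decomposition certifies tw(G) ≤ 4. On the other hand G contains the 5-clique {2, 3, 4, 5, 8}. A clique must lie in a single bag of any decomposition, so no decomposition can have width below 4. Hence tw(G) = 4 exactly.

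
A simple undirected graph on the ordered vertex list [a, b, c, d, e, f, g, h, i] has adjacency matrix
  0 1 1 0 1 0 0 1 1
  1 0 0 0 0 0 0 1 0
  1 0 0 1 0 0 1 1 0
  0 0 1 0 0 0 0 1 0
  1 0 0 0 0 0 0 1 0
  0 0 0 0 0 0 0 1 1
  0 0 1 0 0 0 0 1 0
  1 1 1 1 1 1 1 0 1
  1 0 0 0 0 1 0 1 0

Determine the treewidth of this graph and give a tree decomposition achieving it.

Each bag holds 3 vertices, so the decomposition has width 2, which upper-bounds the treewidth. For the lower bound, the 3 vertices {c, d, h} are pairwise adjacent, and any tree decomposition puts a clique entirely inside one bag — forcing width ≥ 2. Therefore the treewidth is 2.

Treewidth 2.
Bags: B1 = {c, d, h}  B2 = {a, c, h}  B3 = {a, h, i}  B4 = {c, g, h}  B5 = {a, b, h}  B6 = {a, e, h}  B7 = {f, h, i}
Tree: B1–B2, B2–B3, B1–B4, B2–B5, B3–B6, B3–B7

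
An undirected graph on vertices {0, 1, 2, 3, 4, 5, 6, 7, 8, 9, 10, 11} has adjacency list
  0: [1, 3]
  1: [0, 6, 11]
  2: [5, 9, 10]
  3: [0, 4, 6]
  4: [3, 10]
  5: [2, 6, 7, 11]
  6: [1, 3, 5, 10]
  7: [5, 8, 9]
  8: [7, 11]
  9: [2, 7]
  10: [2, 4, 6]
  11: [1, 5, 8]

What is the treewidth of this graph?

3

A width-3 tree decomposition is:
Bags: B1 = {2, 7, 8, 9}  B2 = {2, 5, 7, 8}  B3 = {2, 5, 8, 11}  B4 = {2, 5, 10, 11}  B5 = {5, 6, 10, 11}  B6 = {1, 6, 10, 11}  B7 = {1, 4, 6, 10}  B8 = {1, 3, 4, 6}  B9 = {0, 1, 3, 4}
Tree: B1–B2, B2–B3, B3–B4, B4–B5, B5–B6, B6–B7, B7–B8, B8–B9
Each bag holds 4 vertices, so the decomposition has width 3, which upper-bounds the treewidth. For the lower bound: the 4 vertex sets {7,8,9}, {2}, {5}, {1,6,10,11} are disjoint, each induces a connected subgraph, and every pair is joined by at least one edge of G. Contracting each set to a single vertex therefore yields K_{4} as a minor, and since treewidth is minor-monotone, tw(G) ≥ tw(K_{4}) = 3. Hence tw(G) = 3 exactly.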